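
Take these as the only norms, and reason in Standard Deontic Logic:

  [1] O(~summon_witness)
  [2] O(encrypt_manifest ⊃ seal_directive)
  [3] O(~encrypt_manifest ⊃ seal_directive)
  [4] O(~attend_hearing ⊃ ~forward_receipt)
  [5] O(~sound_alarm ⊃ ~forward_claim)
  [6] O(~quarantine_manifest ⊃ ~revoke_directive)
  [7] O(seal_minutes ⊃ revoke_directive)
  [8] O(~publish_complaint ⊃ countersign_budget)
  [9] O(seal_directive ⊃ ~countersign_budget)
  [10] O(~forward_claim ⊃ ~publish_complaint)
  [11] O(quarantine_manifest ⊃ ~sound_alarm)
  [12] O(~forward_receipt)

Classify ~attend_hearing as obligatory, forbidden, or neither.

Neither

Premise 4 is O(~attend_hearing ⊃ ~forward_receipt); even if O(~forward_receipt) held, inferring O(~attend_hearing) would be affirming the consequent — invalid.
No premise or chain of K-axiom applications forces O(~attend_hearing), and none forces O(attend_hearing). So ~attend_hearing is neither obligatory nor forbidden under these norms.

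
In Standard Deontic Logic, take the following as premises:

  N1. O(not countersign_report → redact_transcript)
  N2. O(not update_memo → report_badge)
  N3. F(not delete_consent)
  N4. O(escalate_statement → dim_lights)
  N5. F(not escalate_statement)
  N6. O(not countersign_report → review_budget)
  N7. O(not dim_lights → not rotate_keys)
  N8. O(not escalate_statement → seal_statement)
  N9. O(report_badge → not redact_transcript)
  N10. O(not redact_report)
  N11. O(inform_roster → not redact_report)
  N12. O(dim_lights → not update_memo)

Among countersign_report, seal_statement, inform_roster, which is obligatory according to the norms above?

Premise 5 is F(not escalate_statement), i.e. O(escalate_statement).
Applying K to premise 4 (O(escalate_statement → dim_lights)) and O(escalate_statement) yields O(dim_lights).
From O(dim_lights) and premise 12, O(dim_lights → not update_memo), we obtain O(not update_memo).
With premise 2, O(not update_memo → report_badge), the K-axiom yields O(report_badge).
Applying K to premise 9 (O(report_badge → not redact_transcript)) and O(report_badge) yields O(not redact_transcript).
The contrapositive of premise 1 (O(not countersign_report → redact_transcript)) is O(not redact_transcript → countersign_report), and O(not redact_transcript) is already established, so O(countersign_report).
So O(countersign_report) holds — countersign_report is obligatory. None of the other listed options is made obligatory by any chain of premises.

countersign_report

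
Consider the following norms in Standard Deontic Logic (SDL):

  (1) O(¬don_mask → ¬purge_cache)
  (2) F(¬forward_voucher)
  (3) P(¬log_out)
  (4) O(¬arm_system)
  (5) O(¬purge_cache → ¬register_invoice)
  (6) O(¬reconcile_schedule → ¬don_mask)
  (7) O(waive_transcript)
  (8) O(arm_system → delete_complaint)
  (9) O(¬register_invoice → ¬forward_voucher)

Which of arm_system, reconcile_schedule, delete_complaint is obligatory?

reconcile_schedule

Premise 2 is F(¬forward_voucher), i.e. O(forward_voucher).
Premise 9 is O(¬register_invoice → ¬forward_voucher); contrapositively O(forward_voucher → register_invoice). Since O(forward_voucher) holds, K gives O(register_invoice).
Premise 5 is O(¬purge_cache → ¬register_invoice); contrapositively O(register_invoice → purge_cache). Since O(register_invoice) holds, K gives O(purge_cache).
The contrapositive of premise 1 (O(¬don_mask → ¬purge_cache)) is O(purge_cache → don_mask), and O(purge_cache) is already established, so O(don_mask).
Premise 6 is O(¬reconcile_schedule → ¬don_mask); contrapositively O(don_mask → reconcile_schedule). Since O(don_mask) holds, K gives O(reconcile_schedule).
So O(reconcile_schedule) holds — reconcile_schedule is obligatory. None of the other listed options is made obligatory by any chain of premises.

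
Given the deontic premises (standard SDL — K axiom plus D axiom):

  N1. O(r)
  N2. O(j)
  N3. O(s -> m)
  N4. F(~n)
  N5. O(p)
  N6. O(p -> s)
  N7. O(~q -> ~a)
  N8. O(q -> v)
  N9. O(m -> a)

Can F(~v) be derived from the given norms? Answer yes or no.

Premise 5 gives O(p).
From O(p) and premise 6, O(p -> s), we obtain O(s).
Premise 3 is O(s -> m); since O(s), deontic closure gives O(m).
Applying K to premise 9 (O(m -> a)) and O(m) yields O(a).
The contrapositive of premise 7 (O(~q -> ~a)) is O(a -> q), and O(a) is already established, so O(q).
Applying K to premise 8 (O(q -> v)) and O(q) yields O(v).
Premises 1, 2, 4 do not contribute to this derivation.
So O(v) holds, i.e. F(~v). The claim follows.

Yes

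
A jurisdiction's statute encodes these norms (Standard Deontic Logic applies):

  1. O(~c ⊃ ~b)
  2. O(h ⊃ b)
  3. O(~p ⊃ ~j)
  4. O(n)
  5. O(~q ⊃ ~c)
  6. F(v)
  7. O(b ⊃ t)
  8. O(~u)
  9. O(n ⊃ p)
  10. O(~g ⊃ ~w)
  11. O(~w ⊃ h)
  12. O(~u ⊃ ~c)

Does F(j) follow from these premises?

No

Premise 3 is O(~p ⊃ ~j), but O(~p) is not derivable from the premises, so it does not yield O(~j).
No other premise forces O(~j). An ideal world satisfying every premise can still have j true, so F(j) is not derivable.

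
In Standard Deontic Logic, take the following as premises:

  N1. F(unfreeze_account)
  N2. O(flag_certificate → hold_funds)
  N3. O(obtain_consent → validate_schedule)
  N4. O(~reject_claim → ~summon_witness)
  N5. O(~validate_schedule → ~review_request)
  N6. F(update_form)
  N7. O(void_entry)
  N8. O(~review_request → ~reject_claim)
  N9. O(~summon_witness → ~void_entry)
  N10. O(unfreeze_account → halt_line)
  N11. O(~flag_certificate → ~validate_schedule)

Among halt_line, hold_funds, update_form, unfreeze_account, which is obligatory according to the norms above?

hold_funds

Premise 7 gives O(void_entry).
Premise 9, O(~summon_witness → ~void_entry), contraposes to O(void_entry → summon_witness); with O(void_entry) we get O(summon_witness).
Premise 4 is O(~reject_claim → ~summon_witness); contrapositively O(summon_witness → reject_claim). Since O(summon_witness) holds, K gives O(reject_claim).
Premise 8, O(~review_request → ~reject_claim), contraposes to O(reject_claim → review_request); with O(reject_claim) we get O(review_request).
The contrapositive of premise 5 (O(~validate_schedule → ~review_request)) is O(review_request → validate_schedule), and O(review_request) is already established, so O(validate_schedule).
Premise 11 is O(~flag_certificate → ~validate_schedule); contrapositively O(validate_schedule → flag_certificate). Since O(validate_schedule) holds, K gives O(flag_certificate).
From O(flag_certificate) and premise 2, O(flag_certificate → hold_funds), we obtain O(hold_funds).
So O(hold_funds) holds — hold_funds is obligatory. None of the other listed options is made obligatory by any chain of premises.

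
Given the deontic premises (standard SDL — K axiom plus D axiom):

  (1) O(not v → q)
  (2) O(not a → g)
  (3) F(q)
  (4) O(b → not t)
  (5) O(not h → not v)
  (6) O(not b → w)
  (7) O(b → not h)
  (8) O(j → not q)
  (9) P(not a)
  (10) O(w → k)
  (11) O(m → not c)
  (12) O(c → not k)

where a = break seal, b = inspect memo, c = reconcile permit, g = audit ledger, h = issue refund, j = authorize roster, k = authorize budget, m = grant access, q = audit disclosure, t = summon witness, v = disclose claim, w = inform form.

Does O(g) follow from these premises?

Premise 2 is O(not a → g), but O(not a) is not derivable from the premises (the permission P(not a) asserts only not O(a), not O(not a)), so it does not yield O(g).
No other premise forces O(g). An ideal world satisfying every premise can still have g false, so O(g) is not derivable.

No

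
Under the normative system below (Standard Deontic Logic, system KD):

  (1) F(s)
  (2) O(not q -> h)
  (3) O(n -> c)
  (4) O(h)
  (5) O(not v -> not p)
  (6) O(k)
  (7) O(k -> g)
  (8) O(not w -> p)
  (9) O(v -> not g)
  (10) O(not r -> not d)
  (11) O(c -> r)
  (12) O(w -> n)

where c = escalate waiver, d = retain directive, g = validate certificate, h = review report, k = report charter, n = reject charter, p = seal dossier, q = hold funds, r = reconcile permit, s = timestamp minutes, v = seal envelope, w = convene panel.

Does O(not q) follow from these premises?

No

Premise 2 is O(not q -> h); even if O(h) held, inferring O(not q) would be affirming the consequent — invalid.
No other premise forces O(not q). An ideal world satisfying every premise can still have not q false, so O(not q) is not derivable.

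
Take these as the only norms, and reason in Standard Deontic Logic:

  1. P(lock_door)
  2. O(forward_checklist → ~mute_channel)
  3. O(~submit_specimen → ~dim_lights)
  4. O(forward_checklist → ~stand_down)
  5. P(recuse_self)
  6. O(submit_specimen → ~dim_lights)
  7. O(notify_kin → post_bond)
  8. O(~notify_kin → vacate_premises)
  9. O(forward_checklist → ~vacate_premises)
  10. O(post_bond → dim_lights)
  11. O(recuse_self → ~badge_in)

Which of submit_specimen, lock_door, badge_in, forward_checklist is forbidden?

Premises 3 and 6 are O(~submit_specimen → ~dim_lights) and O(submit_specimen → ~dim_lights); every ideal world satisfies ~submit_specimen or submit_specimen, so in either case ~dim_lights holds — hence O(~dim_lights).
The contrapositive of premise 10 (O(post_bond → dim_lights)) is O(~dim_lights → ~post_bond), and O(~dim_lights) is already established, so O(~post_bond).
Premise 7, O(notify_kin → post_bond), contraposes to O(~post_bond → ~notify_kin); with O(~post_bond) we get O(~notify_kin).
With premise 8, O(~notify_kin → vacate_premises), the K-axiom yields O(vacate_premises).
The contrapositive of premise 9 (O(forward_checklist → ~vacate_premises)) is O(vacate_premises → ~forward_checklist), and O(vacate_premises) is already established, so O(~forward_checklist).
So O(~forward_checklist) holds, i.e. forward_checklist is forbidden. None of the other listed options is forbidden under the premises.

forward_checklist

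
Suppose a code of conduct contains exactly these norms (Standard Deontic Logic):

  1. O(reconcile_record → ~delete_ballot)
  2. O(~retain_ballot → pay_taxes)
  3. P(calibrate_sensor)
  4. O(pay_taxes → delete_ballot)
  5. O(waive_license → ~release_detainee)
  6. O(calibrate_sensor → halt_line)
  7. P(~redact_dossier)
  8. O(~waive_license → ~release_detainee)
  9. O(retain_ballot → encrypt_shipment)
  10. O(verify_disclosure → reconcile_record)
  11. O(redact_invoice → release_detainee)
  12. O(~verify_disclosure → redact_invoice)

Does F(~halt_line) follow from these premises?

Premise 6 is O(calibrate_sensor → halt_line), but O(calibrate_sensor) is not derivable from the premises (the permission P(calibrate_sensor) asserts only ~O(~calibrate_sensor), not O(calibrate_sensor)), so it does not yield O(halt_line).
No other premise forces O(halt_line). An ideal world satisfying every premise can still have ~halt_line true, so F(~halt_line) is not derivable.

No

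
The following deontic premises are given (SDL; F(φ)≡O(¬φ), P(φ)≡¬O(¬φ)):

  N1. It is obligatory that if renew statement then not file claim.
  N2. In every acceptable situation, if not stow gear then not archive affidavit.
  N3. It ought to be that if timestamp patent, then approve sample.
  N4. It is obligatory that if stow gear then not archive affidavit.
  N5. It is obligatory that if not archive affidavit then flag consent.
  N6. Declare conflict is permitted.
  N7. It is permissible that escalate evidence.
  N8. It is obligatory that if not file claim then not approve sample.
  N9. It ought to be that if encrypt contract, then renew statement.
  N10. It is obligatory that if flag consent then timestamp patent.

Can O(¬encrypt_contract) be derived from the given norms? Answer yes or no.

Yes

Premises 4 and 2 cover both cases: O(stow_gear → ¬archive_affidavit) and O(¬stow_gear → ¬archive_affidavit). Since stow_gear ∨ ¬stow_gear is a tautology, O(¬archive_affidavit) follows.
Applying K to premise 5 (O(¬archive_affidavit → flag_consent)) and O(¬archive_affidavit) yields O(flag_consent).
Applying K to premise 10 (O(flag_consent → timestamp_patent)) and O(flag_consent) yields O(timestamp_patent).
With premise 3, O(timestamp_patent → approve_sample), the K-axiom yields O(approve_sample).
Premise 8, O(¬file_claim → ¬approve_sample), contraposes to O(approve_sample → file_claim); with O(approve_sample) we get O(file_claim).
The contrapositive of premise 1 (O(renew_statement → ¬file_claim)) is O(file_claim → ¬renew_statement), and O(file_claim) is already established, so O(¬renew_statement).
The contrapositive of premise 9 (O(encrypt_contract → renew_statement)) is O(¬renew_statement → ¬encrypt_contract), and O(¬renew_statement) is already established, so O(¬encrypt_contract).
Premises 6, 7 do not contribute to this derivation.
So O(¬encrypt_contract) follows.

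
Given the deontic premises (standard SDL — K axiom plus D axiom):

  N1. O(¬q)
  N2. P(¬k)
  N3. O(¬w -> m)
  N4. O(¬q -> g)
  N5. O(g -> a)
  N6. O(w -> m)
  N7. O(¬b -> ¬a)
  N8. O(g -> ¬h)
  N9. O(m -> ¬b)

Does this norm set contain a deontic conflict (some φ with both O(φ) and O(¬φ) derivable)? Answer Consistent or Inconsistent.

Inconsistent

Premises 3 and 6 cover both cases: O(¬w -> m) and O(w -> m). Since ¬w ∨ w is a tautology, O(m) follows.
With premise 9, O(m -> ¬b), the K-axiom yields O(¬b).
With premise 7, O(¬b -> ¬a), the K-axiom yields O(¬a).
Premise 5 is O(g -> a); contrapositively O(¬a -> ¬g). Since O(¬a) holds, K gives O(¬g).
Premise 4, O(¬q -> g), contraposes to O(¬g -> q); with O(¬g) we get O(q).
However, premise 1 gives O(¬q).
We now have both O(q) and O(¬q) — q is simultaneously obligatory and forbidden, violating the D-axiom.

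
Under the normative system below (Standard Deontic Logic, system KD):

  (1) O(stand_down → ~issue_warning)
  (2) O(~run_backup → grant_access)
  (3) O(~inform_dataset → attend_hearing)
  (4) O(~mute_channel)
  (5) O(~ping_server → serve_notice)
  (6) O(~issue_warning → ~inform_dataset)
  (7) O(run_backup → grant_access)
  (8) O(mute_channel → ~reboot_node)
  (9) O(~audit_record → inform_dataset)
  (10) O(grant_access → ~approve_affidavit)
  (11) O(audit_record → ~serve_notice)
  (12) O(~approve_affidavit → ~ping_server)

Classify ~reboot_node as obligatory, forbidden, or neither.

Neither

Premise 8 is O(mute_channel → ~reboot_node), but O(mute_channel) is not derivable from the premises, so it does not yield O(~reboot_node).
No premise or chain of K-axiom applications forces O(~reboot_node), and none forces O(reboot_node). So ~reboot_node is neither obligatory nor forbidden under these norms.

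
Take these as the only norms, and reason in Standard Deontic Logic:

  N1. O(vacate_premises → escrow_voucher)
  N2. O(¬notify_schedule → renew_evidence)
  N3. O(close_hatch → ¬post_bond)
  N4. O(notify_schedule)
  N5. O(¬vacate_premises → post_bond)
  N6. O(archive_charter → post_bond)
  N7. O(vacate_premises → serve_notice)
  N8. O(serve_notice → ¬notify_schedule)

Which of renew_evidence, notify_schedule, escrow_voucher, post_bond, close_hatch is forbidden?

close_hatch

Premise 4 gives O(notify_schedule).
Premise 8 is O(serve_notice → ¬notify_schedule); contrapositively O(notify_schedule → ¬serve_notice). Since O(notify_schedule) holds, K gives O(¬serve_notice).
Premise 7, O(vacate_premises → serve_notice), contraposes to O(¬serve_notice → ¬vacate_premises); with O(¬serve_notice) we get O(¬vacate_premises).
Premise 5 is O(¬vacate_premises → post_bond); since O(¬vacate_premises), deontic closure gives O(post_bond).
The contrapositive of premise 3 (O(close_hatch → ¬post_bond)) is O(post_bond → ¬close_hatch), and O(post_bond) is already established, so O(¬close_hatch).
So O(¬close_hatch) holds, i.e. close_hatch is forbidden. None of the other listed options is forbidden under the premises.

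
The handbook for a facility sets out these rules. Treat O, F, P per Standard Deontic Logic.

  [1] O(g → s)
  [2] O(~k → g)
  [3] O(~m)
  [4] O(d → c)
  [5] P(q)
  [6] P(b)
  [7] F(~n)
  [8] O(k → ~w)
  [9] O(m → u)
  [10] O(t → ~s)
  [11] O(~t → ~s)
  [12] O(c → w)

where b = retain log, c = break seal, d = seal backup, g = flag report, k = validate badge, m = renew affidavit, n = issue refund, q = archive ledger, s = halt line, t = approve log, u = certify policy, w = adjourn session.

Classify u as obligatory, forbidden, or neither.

Premise 9 is O(m → u), but O(m) is not derivable from the premises, so it does not yield O(u).
No premise or chain of K-axiom applications forces O(u), and none forces O(~u). So u is neither obligatory nor forbidden under these norms.

Neither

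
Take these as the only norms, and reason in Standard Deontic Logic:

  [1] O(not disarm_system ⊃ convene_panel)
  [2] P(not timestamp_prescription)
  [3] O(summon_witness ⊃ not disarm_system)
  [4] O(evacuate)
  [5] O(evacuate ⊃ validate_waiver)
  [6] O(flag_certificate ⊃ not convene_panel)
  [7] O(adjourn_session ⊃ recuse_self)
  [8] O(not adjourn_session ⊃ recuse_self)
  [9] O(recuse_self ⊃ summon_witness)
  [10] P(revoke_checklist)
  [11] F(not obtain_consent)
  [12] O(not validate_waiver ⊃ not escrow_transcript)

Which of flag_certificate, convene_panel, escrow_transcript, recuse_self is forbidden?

flag_certificate

By case analysis on adjourn_session: premise 7 gives O(adjourn_session ⊃ recuse_self) and premise 8 gives O(not adjourn_session ⊃ recuse_self), so O(recuse_self) either way.
Applying K to premise 9 (O(recuse_self ⊃ summon_witness)) and O(recuse_self) yields O(summon_witness).
Applying K to premise 3 (O(summon_witness ⊃ not disarm_system)) and O(summon_witness) yields O(not disarm_system).
From O(not disarm_system) and premise 1, O(not disarm_system ⊃ convene_panel), we obtain O(convene_panel).
Premise 6, O(flag_certificate ⊃ not convene_panel), contraposes to O(convene_panel ⊃ not flag_certificate); with O(convene_panel) we get O(not flag_certificate).
So O(not flag_certificate) holds, i.e. flag_certificate is forbidden. None of the other listed options is forbidden under the premises.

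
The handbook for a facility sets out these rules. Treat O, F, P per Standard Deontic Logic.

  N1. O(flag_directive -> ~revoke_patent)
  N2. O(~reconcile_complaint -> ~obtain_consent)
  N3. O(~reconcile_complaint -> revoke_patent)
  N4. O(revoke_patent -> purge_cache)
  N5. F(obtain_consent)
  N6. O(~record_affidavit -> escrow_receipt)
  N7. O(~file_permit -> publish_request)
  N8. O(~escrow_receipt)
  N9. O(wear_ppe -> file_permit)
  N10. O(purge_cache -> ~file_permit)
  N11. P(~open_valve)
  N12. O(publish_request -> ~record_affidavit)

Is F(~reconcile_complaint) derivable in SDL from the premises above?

Premise 8 gives O(~escrow_receipt).
Premise 6 is O(~record_affidavit -> escrow_receipt); contrapositively O(~escrow_receipt -> record_affidavit). Since O(~escrow_receipt) holds, K gives O(record_affidavit).
The contrapositive of premise 12 (O(publish_request -> ~record_affidavit)) is O(record_affidavit -> ~publish_request), and O(record_affidavit) is already established, so O(~publish_request).
Premise 7, O(~file_permit -> publish_request), contraposes to O(~publish_request -> file_permit); with O(~publish_request) we get O(file_permit).
Premise 10, O(purge_cache -> ~file_permit), contraposes to O(file_permit -> ~purge_cache); with O(file_permit) we get O(~purge_cache).
The contrapositive of premise 4 (O(revoke_patent -> purge_cache)) is O(~purge_cache -> ~revoke_patent), and O(~purge_cache) is already established, so O(~revoke_patent).
Premise 3, O(~reconcile_complaint -> revoke_patent), contraposes to O(~revoke_patent -> reconcile_complaint); with O(~revoke_patent) we get O(reconcile_complaint).
Premises 1, 2, 5, 9, 11 do not contribute to this derivation.
So O(reconcile_complaint) holds, i.e. F(~reconcile_complaint). The claim follows.

Yes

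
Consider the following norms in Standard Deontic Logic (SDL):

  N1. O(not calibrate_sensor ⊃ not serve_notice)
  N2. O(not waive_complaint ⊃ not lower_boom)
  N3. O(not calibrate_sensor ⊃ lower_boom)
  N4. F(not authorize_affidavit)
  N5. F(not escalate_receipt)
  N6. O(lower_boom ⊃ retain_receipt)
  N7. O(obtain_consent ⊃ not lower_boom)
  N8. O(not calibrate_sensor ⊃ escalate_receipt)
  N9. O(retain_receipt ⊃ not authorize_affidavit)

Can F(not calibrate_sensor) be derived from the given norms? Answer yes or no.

Yes

Premise 4 is F(not authorize_affidavit), i.e. O(authorize_affidavit).
Premise 9 is O(retain_receipt ⊃ not authorize_affidavit); contrapositively O(authorize_affidavit ⊃ not retain_receipt). Since O(authorize_affidavit) holds, K gives O(not retain_receipt).
The contrapositive of premise 6 (O(lower_boom ⊃ retain_receipt)) is O(not retain_receipt ⊃ not lower_boom), and O(not retain_receipt) is already established, so O(not lower_boom).
The contrapositive of premise 3 (O(not calibrate_sensor ⊃ lower_boom)) is O(not lower_boom ⊃ calibrate_sensor), and O(not lower_boom) is already established, so O(calibrate_sensor).
Premises 1, 2, 5, 7, 8 do not contribute to this derivation.
So O(calibrate_sensor) holds, i.e. F(not calibrate_sensor). The claim follows.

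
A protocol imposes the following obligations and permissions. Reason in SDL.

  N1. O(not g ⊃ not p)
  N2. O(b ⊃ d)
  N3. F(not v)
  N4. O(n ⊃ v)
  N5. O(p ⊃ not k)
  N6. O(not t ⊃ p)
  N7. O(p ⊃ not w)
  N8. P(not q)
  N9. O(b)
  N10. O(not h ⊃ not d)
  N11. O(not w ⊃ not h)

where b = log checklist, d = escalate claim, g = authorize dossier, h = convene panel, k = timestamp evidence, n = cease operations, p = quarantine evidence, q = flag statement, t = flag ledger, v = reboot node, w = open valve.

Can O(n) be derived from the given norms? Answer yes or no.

Premise 4 is O(n ⊃ v); even if O(v) held, inferring O(n) would be affirming the consequent — invalid.
No other premise forces O(n). An ideal world satisfying every premise can still have n false, so O(n) is not derivable.

No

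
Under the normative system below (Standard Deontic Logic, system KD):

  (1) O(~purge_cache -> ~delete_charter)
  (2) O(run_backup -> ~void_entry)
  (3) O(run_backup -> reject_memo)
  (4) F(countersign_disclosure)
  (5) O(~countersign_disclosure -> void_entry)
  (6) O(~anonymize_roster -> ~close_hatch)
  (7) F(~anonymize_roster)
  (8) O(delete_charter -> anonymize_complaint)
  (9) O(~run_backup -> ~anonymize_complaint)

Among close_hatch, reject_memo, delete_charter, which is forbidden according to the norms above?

Premise 4 is F(countersign_disclosure), i.e. O(~countersign_disclosure).
Applying K to premise 5 (O(~countersign_disclosure -> void_entry)) and O(~countersign_disclosure) yields O(void_entry).
The contrapositive of premise 2 (O(run_backup -> ~void_entry)) is O(void_entry -> ~run_backup), and O(void_entry) is already established, so O(~run_backup).
Applying K to premise 9 (O(~run_backup -> ~anonymize_complaint)) and O(~run_backup) yields O(~anonymize_complaint).
Premise 8 is O(delete_charter -> anonymize_complaint); contrapositively O(~anonymize_complaint -> ~delete_charter). Since O(~anonymize_complaint) holds, K gives O(~delete_charter).
So O(~delete_charter) holds, i.e. delete_charter is forbidden. None of the other listed options is forbidden under the premises.

delete_charter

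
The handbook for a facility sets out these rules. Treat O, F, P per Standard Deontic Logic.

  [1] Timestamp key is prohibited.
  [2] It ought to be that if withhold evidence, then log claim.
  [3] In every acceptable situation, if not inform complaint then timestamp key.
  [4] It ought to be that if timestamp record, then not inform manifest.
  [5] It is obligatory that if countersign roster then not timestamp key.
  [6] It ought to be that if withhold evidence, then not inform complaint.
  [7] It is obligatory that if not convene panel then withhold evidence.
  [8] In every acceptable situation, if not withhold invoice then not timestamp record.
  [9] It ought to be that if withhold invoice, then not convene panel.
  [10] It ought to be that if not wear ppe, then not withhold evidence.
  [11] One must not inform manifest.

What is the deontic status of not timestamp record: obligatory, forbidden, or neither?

Obligatory

F(timestamp_key) at premise 1 means O(¬timestamp_key).
The contrapositive of premise 3 (O(¬inform_complaint → timestamp_key)) is O(¬timestamp_key → inform_complaint), and O(¬timestamp_key) is already established, so O(inform_complaint).
The contrapositive of premise 6 (O(withhold_evidence → ¬inform_complaint)) is O(inform_complaint → ¬withhold_evidence), and O(inform_complaint) is already established, so O(¬withhold_evidence).
Premise 7, O(¬convene_panel → withhold_evidence), contraposes to O(¬withhold_evidence → convene_panel); with O(¬withhold_evidence) we get O(convene_panel).
Premise 9, O(withhold_invoice → ¬convene_panel), contraposes to O(convene_panel → ¬withhold_invoice); with O(convene_panel) we get O(¬withhold_invoice).
Premise 8 is O(¬withhold_invoice → ¬timestamp_record); since O(¬withhold_invoice), deontic closure gives O(¬timestamp_record).
Premises 2, 4, 5, 10, 11 do not contribute to this derivation.
Hence ¬timestamp_record is obligatory.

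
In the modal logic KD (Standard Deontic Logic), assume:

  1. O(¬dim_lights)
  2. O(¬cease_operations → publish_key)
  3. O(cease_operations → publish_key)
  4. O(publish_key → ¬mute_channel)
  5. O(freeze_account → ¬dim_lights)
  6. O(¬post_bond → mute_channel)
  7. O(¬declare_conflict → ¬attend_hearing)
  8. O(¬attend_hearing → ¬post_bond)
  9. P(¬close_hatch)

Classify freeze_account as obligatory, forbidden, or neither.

Neither

Premise 5 is O(freeze_account → ¬dim_lights); even if O(¬dim_lights) held, inferring O(freeze_account) would be affirming the consequent — invalid.
No premise or chain of K-axiom applications forces O(freeze_account), and none forces O(¬freeze_account). So freeze_account is neither obligatory nor forbidden under these norms.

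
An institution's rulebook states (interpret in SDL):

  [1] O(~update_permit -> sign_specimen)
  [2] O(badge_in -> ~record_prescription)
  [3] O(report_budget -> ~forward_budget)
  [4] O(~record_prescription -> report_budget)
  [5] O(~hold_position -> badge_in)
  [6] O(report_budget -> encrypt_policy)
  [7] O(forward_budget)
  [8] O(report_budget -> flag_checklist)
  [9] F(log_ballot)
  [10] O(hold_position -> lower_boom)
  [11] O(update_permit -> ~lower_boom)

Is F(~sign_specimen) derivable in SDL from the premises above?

Premise 7 states O(forward_budget) outright.
Premise 3 is O(report_budget -> ~forward_budget); contrapositively O(forward_budget -> ~report_budget). Since O(forward_budget) holds, K gives O(~report_budget).
The contrapositive of premise 4 (O(~record_prescription -> report_budget)) is O(~report_budget -> record_prescription), and O(~report_budget) is already established, so O(record_prescription).
The contrapositive of premise 2 (O(badge_in -> ~record_prescription)) is O(record_prescription -> ~badge_in), and O(record_prescription) is already established, so O(~badge_in).
Premise 5, O(~hold_position -> badge_in), contraposes to O(~badge_in -> hold_position); with O(~badge_in) we get O(hold_position).
With premise 10, O(hold_position -> lower_boom), the K-axiom yields O(lower_boom).
The contrapositive of premise 11 (O(update_permit -> ~lower_boom)) is O(lower_boom -> ~update_permit), and O(lower_boom) is already established, so O(~update_permit).
Premise 1 is O(~update_permit -> sign_specimen); since O(~update_permit), deontic closure gives O(sign_specimen).
Premises 6, 8, 9 do not contribute to this derivation.
So O(sign_specimen) holds, i.e. F(~sign_specimen). The claim follows.

Yes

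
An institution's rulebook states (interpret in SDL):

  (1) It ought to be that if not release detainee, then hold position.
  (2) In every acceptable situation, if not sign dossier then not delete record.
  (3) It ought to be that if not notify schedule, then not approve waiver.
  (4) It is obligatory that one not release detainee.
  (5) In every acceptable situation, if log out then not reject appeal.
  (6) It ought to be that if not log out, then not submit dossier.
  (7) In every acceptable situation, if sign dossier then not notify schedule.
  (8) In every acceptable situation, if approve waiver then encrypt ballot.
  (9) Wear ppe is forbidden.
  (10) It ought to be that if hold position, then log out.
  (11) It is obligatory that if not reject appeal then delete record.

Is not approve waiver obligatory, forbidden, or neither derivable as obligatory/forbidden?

From premise 4 we have O(¬release_detainee).
From O(¬release_detainee) and premise 1, O(¬release_detainee → hold_position), we obtain O(hold_position).
Premise 10 is O(hold_position → log_out); since O(hold_position), deontic closure gives O(log_out).
Premise 5 is O(log_out → ¬reject_appeal); since O(log_out), deontic closure gives O(¬reject_appeal).
From O(¬reject_appeal) and premise 11, O(¬reject_appeal → delete_record), we obtain O(delete_record).
The contrapositive of premise 2 (O(¬sign_dossier → ¬delete_record)) is O(delete_record → sign_dossier), and O(delete_record) is already established, so O(sign_dossier).
Applying K to premise 7 (O(sign_dossier → ¬notify_schedule)) and O(sign_dossier) yields O(¬notify_schedule).
Premise 3 is O(¬notify_schedule → ¬approve_waiver); since O(¬notify_schedule), deontic closure gives O(¬approve_waiver).
Premises 6, 8, 9 do not contribute to this derivation.
Hence ¬approve_waiver is obligatory.

Obligatory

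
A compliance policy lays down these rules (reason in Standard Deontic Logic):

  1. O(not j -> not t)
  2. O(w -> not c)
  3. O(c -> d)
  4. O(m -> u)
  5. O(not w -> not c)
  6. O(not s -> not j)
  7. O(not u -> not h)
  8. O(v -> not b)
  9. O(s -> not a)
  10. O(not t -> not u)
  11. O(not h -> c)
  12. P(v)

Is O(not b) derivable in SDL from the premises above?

Premise 8 is O(v -> not b), but O(v) is not derivable from the premises (the permission P(v) asserts only not O(not v), not O(v)), so it does not yield O(not b).
No other premise forces O(not b). An ideal world satisfying every premise can still have not b false, so O(not b) is not derivable.

No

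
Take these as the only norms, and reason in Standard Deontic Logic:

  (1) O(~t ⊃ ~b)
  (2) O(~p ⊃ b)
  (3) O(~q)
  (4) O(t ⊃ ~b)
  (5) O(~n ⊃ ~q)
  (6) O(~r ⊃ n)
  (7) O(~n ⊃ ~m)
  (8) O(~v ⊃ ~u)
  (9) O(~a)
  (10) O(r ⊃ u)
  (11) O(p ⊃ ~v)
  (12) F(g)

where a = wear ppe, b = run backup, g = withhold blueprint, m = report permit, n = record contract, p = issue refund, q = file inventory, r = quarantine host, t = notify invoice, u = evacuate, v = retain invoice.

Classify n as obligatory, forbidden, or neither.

Obligatory

By case analysis on t: premise 4 gives O(t ⊃ ~b) and premise 1 gives O(~t ⊃ ~b), so O(~b) either way.
Premise 2 is O(~p ⊃ b); contrapositively O(~b ⊃ p). Since O(~b) holds, K gives O(p).
Premise 11 is O(p ⊃ ~v); since O(p), deontic closure gives O(~v).
Applying K to premise 8 (O(~v ⊃ ~u)) and O(~v) yields O(~u).
Premise 10, O(r ⊃ u), contraposes to O(~u ⊃ ~r); with O(~u) we get O(~r).
With premise 6, O(~r ⊃ n), the K-axiom yields O(n).
Premises 3, 5, 7, 9, 12 do not contribute to this derivation.
Hence n is obligatory.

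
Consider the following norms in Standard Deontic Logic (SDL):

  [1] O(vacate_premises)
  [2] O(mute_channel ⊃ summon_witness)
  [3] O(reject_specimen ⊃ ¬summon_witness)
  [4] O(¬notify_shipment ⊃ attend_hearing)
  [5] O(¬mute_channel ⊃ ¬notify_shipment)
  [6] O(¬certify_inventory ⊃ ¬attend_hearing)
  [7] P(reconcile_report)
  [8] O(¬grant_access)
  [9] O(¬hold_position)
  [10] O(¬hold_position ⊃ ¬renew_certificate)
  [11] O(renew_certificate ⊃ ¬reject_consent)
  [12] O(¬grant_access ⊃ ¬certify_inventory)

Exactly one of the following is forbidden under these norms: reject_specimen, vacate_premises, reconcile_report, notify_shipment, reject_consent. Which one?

reject_specimen

Premise 8 gives O(¬grant_access).
Premise 12 is O(¬grant_access ⊃ ¬certify_inventory); since O(¬grant_access), deontic closure gives O(¬certify_inventory).
With premise 6, O(¬certify_inventory ⊃ ¬attend_hearing), the K-axiom yields O(¬attend_hearing).
Premise 4 is O(¬notify_shipment ⊃ attend_hearing); contrapositively O(¬attend_hearing ⊃ notify_shipment). Since O(¬attend_hearing) holds, K gives O(notify_shipment).
The contrapositive of premise 5 (O(¬mute_channel ⊃ ¬notify_shipment)) is O(notify_shipment ⊃ mute_channel), and O(notify_shipment) is already established, so O(mute_channel).
Premise 2 is O(mute_channel ⊃ summon_witness); since O(mute_channel), deontic closure gives O(summon_witness).
Premise 3 is O(reject_specimen ⊃ ¬summon_witness); contrapositively O(summon_witness ⊃ ¬reject_specimen). Since O(summon_witness) holds, K gives O(¬reject_specimen).
So O(¬reject_specimen) holds, i.e. reject_specimen is forbidden. None of the other listed options is forbidden under the premises.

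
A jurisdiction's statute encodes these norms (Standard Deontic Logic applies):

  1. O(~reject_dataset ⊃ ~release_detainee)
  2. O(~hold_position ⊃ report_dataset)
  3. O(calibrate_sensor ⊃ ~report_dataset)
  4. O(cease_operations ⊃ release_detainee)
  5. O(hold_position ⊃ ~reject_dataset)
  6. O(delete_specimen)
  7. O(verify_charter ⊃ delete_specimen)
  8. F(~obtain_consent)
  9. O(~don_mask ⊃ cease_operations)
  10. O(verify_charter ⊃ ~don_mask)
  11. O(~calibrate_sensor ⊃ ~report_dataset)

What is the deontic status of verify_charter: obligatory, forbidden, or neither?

Forbidden

Premises 3 and 11 are O(calibrate_sensor ⊃ ~report_dataset) and O(~calibrate_sensor ⊃ ~report_dataset); every ideal world satisfies calibrate_sensor or ~calibrate_sensor, so in either case ~report_dataset holds — hence O(~report_dataset).
Premise 2, O(~hold_position ⊃ report_dataset), contraposes to O(~report_dataset ⊃ hold_position); with O(~report_dataset) we get O(hold_position).
Premise 5 is O(hold_position ⊃ ~reject_dataset); since O(hold_position), deontic closure gives O(~reject_dataset).
With premise 1, O(~reject_dataset ⊃ ~release_detainee), the K-axiom yields O(~release_detainee).
Premise 4, O(cease_operations ⊃ release_detainee), contraposes to O(~release_detainee ⊃ ~cease_operations); with O(~release_detainee) we get O(~cease_operations).
Premise 9 is O(~don_mask ⊃ cease_operations); contrapositively O(~cease_operations ⊃ don_mask). Since O(~cease_operations) holds, K gives O(don_mask).
Premise 10, O(verify_charter ⊃ ~don_mask), contraposes to O(don_mask ⊃ ~verify_charter); with O(don_mask) we get O(~verify_charter).
Premises 6, 7, 8 do not contribute to this derivation.
Thus O(~verify_charter), which is F(verify_charter): verify_charter is forbidden.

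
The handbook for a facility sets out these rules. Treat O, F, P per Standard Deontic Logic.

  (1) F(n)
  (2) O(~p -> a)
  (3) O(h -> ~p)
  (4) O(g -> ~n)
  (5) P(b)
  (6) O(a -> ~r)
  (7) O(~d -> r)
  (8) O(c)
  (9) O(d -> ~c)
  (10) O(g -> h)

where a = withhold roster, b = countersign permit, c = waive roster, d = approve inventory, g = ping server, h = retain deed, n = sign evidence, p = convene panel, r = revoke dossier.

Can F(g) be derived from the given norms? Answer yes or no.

From premise 8 we have O(c).
Premise 9, O(d -> ~c), contraposes to O(c -> ~d); with O(c) we get O(~d).
Premise 7 is O(~d -> r); since O(~d), deontic closure gives O(r).
The contrapositive of premise 6 (O(a -> ~r)) is O(r -> ~a), and O(r) is already established, so O(~a).
Premise 2, O(~p -> a), contraposes to O(~a -> p); with O(~a) we get O(p).
Premise 3, O(h -> ~p), contraposes to O(p -> ~h); with O(p) we get O(~h).
Premise 10 is O(g -> h); contrapositively O(~h -> ~g). Since O(~h) holds, K gives O(~g).
Premises 1, 4, 5 do not contribute to this derivation.
So O(~g) holds, i.e. F(g). The claim follows.

Yes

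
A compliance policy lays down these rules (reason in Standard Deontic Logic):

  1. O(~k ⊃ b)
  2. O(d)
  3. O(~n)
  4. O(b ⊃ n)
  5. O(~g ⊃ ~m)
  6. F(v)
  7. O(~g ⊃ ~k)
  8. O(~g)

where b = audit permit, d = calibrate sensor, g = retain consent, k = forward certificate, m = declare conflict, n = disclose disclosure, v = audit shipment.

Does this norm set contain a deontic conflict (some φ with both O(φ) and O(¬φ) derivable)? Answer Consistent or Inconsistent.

Premise 3 gives O(~n).
The contrapositive of premise 4 (O(b ⊃ n)) is O(~n ⊃ ~b), and O(~n) is already established, so O(~b).
The contrapositive of premise 1 (O(~k ⊃ b)) is O(~b ⊃ k), and O(~b) is already established, so O(k).
The contrapositive of premise 7 (O(~g ⊃ ~k)) is O(k ⊃ g), and O(k) is already established, so O(g).
However, premise 8 gives O(~g).
We now have both O(g) and O(~g) — g is simultaneously obligatory and forbidden, violating the D-axiom.

Inconsistent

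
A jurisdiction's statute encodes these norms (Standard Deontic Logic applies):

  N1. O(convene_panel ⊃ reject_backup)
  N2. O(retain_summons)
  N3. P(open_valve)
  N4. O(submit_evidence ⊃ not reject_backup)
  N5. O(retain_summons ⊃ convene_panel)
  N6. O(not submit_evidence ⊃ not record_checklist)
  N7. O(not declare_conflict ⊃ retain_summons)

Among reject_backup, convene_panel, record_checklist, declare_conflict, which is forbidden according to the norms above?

Premise 2 gives O(retain_summons).
Applying K to premise 5 (O(retain_summons ⊃ convene_panel)) and O(retain_summons) yields O(convene_panel).
From O(convene_panel) and premise 1, O(convene_panel ⊃ reject_backup), we obtain O(reject_backup).
Premise 4 is O(submit_evidence ⊃ not reject_backup); contrapositively O(reject_backup ⊃ not submit_evidence). Since O(reject_backup) holds, K gives O(not submit_evidence).
From O(not submit_evidence) and premise 6, O(not submit_evidence ⊃ not record_checklist), we obtain O(not record_checklist).
So O(not record_checklist) holds, i.e. record_checklist is forbidden. None of the other listed options is forbidden under the premises.

record_checklist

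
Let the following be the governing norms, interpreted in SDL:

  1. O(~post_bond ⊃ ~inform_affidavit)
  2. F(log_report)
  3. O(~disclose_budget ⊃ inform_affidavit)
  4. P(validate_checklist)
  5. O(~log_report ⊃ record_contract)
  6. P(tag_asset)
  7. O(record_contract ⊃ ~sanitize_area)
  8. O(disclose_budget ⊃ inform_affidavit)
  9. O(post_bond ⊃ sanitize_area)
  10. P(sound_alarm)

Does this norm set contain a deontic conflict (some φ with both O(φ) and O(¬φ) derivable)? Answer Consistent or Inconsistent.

Premises 3 and 8 cover both cases: O(~disclose_budget ⊃ inform_affidavit) and O(disclose_budget ⊃ inform_affidavit). Since ~disclose_budget ∨ disclose_budget is a tautology, O(inform_affidavit) follows.
Premise 1 is O(~post_bond ⊃ ~inform_affidavit); contrapositively O(inform_affidavit ⊃ post_bond). Since O(inform_affidavit) holds, K gives O(post_bond).
From O(post_bond) and premise 9, O(post_bond ⊃ sanitize_area), we obtain O(sanitize_area).
Premise 7, O(record_contract ⊃ ~sanitize_area), contraposes to O(sanitize_area ⊃ ~record_contract); with O(sanitize_area) we get O(~record_contract).
Premise 5 is O(~log_report ⊃ record_contract); contrapositively O(~record_contract ⊃ log_report). Since O(~record_contract) holds, K gives O(log_report).
Yet premise 2 is F(log_report), i.e. O(~log_report).
We now have both O(log_report) and O(~log_report) — log_report is simultaneously obligatory and forbidden, violating the D-axiom.

Inconsistent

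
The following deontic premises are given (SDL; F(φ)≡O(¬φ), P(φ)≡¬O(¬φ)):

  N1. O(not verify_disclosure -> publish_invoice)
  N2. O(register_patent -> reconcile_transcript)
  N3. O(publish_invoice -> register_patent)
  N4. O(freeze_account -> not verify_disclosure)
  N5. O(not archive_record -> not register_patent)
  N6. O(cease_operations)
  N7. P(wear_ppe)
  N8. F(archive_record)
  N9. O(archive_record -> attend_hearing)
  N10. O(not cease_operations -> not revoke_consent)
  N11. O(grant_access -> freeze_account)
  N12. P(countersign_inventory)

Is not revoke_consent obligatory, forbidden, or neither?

Premise 10 is O(not cease_operations -> not revoke_consent), but O(not cease_operations) is not derivable from the premises, so it does not yield O(not revoke_consent).
No premise or chain of K-axiom applications forces O(not revoke_consent), and none forces O(revoke_consent). So not revoke_consent is neither obligatory nor forbidden under these norms.

Neither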